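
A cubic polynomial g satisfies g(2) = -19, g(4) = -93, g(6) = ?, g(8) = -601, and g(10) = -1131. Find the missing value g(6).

-271

On equispaced nodes a degree-3 polynomial has vanishing fourth forward difference, so
  g(2) - 4·g(4) + 6·g(6) - 4·g(8) + g(10) = 0.
Substituting the known values and solving for g(6):
  6·g(6) = -1626
  g(6) = -271.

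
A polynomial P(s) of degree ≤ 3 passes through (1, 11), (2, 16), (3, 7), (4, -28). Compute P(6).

-224

Using the Lagrange interpolation formula with nodes 1, 2, 3, 4:
  L_0(s) = (s - 2)(s - 3)(s - 4) / -6
  L_1(s) = (s - 1)(s - 3)(s - 4) / 2
  L_2(s) = (s - 1)(s - 2)(s - 4) / -2
  L_3(s) = (s - 1)(s - 2)(s - 3) / 6
Then P(s) = 11·L_0(s) + 16·L_1(s) + 7·L_2(s) - 28·L_3(s).
Expanding and collecting terms gives P(s) = -2s³ + 5s² + 4s + 4.
Evaluating at s = 6: P(6) = -224.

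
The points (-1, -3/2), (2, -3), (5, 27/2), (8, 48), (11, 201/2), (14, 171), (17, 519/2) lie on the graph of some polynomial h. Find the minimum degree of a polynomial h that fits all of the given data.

2

Forward differences of the values at u = -1, 2, 5, 8, 11, 14, 17:
  h  : -3/2  -3  27/2  48  201/2  171  519/2
  Δ  : -3/2  33/2  69/2  105/2  141/2  177/2
  Δ^2: 18  18  18  18  18
  Δ^3: 0  0  0  0
  Δ^4: 0  0  0
  Δ^5: 0  0
  Δ^6: 0
The second differences are constant (18) and nonzero, while all higher differences vanish, so the minimal degree is 2.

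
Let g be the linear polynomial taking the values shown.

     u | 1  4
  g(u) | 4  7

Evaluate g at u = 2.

5

Using the Lagrange interpolation formula with nodes 1, 4:
  L_0(u) = (u - 4) / -3
  L_1(u) = (u - 1) / 3
Then g(u) = 4·L_0(u) + 7·L_1(u).
Expanding and collecting terms gives g(u) = u + 3.
Evaluating at u = 2: g(2) = 5.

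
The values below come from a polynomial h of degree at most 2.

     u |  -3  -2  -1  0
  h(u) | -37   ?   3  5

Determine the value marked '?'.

-11

On equispaced nodes a degree-2 polynomial has vanishing third forward difference, so
  - h(-3) + 3·h(-2) - 3·h(-1) + h(0) = 0.
Substituting the known values and solving for h(-2):
  3·h(-2) = -33
  h(-2) = -11.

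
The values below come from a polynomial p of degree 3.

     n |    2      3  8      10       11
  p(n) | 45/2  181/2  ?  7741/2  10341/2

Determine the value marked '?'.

The 4 known points determine the degree-3 polynomial uniquely.
Write p(n) = an^3 + bn^2 + cn + d. Substituting each data point gives a linear system:
  8a + 4b + 2c + d = 45/2
  27a + 9b + 3c + d = 181/2
  1000a + 100b + 10c + d = 7741/2
  1331a + 121b + 11c + d = 10341/2
Solving the system yields a = 4, b = -1, c = -3, d = 1/2.
So p(n) = 4n^3 - n^2 - 3n + 1/2.
Then p(8) = 3921/2.

3921/2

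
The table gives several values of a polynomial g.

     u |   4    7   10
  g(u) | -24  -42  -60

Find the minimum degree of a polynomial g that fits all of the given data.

Forward differences of the values at u = 4, 7, 10:
  g  : -24  -42  -60
  Δ  : -18  -18
  Δ^2: 0
The first differences are constant (-18) and nonzero, while all higher differences vanish, so the minimal degree is 1.

1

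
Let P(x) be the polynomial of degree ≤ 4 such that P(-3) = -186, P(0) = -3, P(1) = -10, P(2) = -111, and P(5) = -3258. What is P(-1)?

Write P(x) = ax^4 + bx^3 + cx^2 + dx + e. Substituting each data point gives a linear system:
  81a - 27b + 9c - 3d + e = -186
  e = -3
  a + b + c + d + e = -10
  16a + 8b + 4c + 2d + e = -111
  625a + 125b + 25c + 5d + e = -3258
Solving the system yields a = -4, b = -6, c = -1, d = 4, e = -3.
So P(x) = -4x⁴ - 6x³ - x² + 4x - 3.
Then P(-1) = -6.

-6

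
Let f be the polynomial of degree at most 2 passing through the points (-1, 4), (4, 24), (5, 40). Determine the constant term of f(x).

Write f(x) = ax^2 + bx + c. Substituting each data point gives a linear system:
  a - b + c = 4
  16a + 4b + c = 24
  25a + 5b + c = 40
Solving the system yields a = 2, b = -2, c = 0.
So f(x) = 2x^2 - 2x.
The constant term is 0.

0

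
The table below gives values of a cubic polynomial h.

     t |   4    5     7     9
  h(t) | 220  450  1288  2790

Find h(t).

Write h(t) = at^3 + bt^2 + ct + d. Substituting each data point gives a linear system:
  64a + 16b + 4c + d = 220
  125a + 25b + 5c + d = 450
  343a + 49b + 7c + d = 1288
  729a + 81b + 9c + d = 2790
Solving the system yields a = 4, b = -1, c = -5, d = 0.
So h(t) = 4t^3 - t^2 - 5t.
Check: h(9) = 2790. ✓

h(t) = 4t^3 - t^2 - 5t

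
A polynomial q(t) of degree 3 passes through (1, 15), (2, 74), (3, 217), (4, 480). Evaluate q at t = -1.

5

Write q(t) = at^3 + bt^2 + ct + d. Substituting each data point gives a linear system:
  a + b + c + d = 15
  8a + 4b + 2c + d = 74
  27a + 9b + 3c + d = 217
  64a + 16b + 4c + d = 480
Solving the system yields a = 6, b = 6, c = -1, d = 4.
So q(t) = 6t³ + 6t² - t + 4.
Then q(-1) = 5.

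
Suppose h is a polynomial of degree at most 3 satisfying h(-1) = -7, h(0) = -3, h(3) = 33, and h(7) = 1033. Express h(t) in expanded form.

h(t) = 4t^3 - 6t^2 - 6t - 3

Write h(t) = at^3 + bt^2 + ct + d. Substituting each data point gives a linear system:
  -a + b - c + d = -7
  d = -3
  27a + 9b + 3c + d = 33
  343a + 49b + 7c + d = 1033
Solving the system yields a = 4, b = -6, c = -6, d = -3.
So h(t) = 4t^3 - 6t^2 - 6t - 3.
Check: h(7) = 1033. ✓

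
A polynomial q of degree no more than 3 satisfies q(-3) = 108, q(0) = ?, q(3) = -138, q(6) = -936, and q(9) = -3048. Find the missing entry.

The 4 known points determine the degree-3 polynomial uniquely.
Write q(u) = au^3 + bu^2 + cu + d. Substituting each data point gives a linear system:
  -27a + 9b - 3c + d = 108
  27a + 9b + 3c + d = -138
  216a + 36b + 6c + d = -936
  729a + 81b + 9c + d = -3048
Solving the system yields a = -4, b = -1, c = -5, d = -6.
So q(u) = -4u^3 - u^2 - 5u - 6.
Then q(0) = -6.

-6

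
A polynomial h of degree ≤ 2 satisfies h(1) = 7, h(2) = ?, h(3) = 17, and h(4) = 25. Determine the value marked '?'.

On equispaced nodes a degree-2 polynomial has vanishing third forward difference, so
  - h(1) + 3·h(2) - 3·h(3) + h(4) = 0.
Substituting the known values and solving for h(2):
  3·h(2) = 33
  h(2) = 11.

11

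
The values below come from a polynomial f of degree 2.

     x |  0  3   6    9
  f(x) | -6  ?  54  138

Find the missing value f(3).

On equispaced nodes a degree-2 polynomial has vanishing third forward difference, so
  - f(0) + 3·f(3) - 3·f(6) + f(9) = 0.
Substituting the known values and solving for f(3):
  3·f(3) = 18
  f(3) = 6.

6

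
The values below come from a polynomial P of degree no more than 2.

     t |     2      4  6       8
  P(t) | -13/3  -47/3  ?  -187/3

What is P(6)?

The 3 known points determine the degree-2 polynomial uniquely.
Write P(t) = at^2 + bt + c. Substituting each data point gives a linear system:
  4a + 2b + c = -13/3
  16a + 4b + c = -47/3
  64a + 8b + c = -187/3
Solving the system yields a = -1, b = 1/3, c = -1.
So P(t) = -t² + (1/3)t - 1.
Then P(6) = -35.

-35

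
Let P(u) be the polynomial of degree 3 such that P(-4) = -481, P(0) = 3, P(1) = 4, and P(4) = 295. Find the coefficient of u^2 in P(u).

Write P(u) = au^3 + bu^2 + cu + d. Substituting each data point gives a linear system:
  -64a + 16b - 4c + d = -481
  d = 3
  a + b + c + d = 4
  64a + 16b + 4c + d = 295
Solving the system yields a = 6, b = -6, c = 1, d = 3.
So P(u) = 6u^3 - 6u^2 + u + 3.
The coefficient of u^2 is -6.

-6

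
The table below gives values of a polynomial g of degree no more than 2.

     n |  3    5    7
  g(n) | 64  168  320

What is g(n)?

g(n) = 6n^2 + 4n - 2

Using the Lagrange interpolation formula with nodes 3, 5, 7:
  L_0(n) = (n - 5)(n - 7) / 8
  L_1(n) = (n - 3)(n - 7) / -4
  L_2(n) = (n - 3)(n - 5) / 8
Then g(n) = 64·L_0(n) + 168·L_1(n) + 320·L_2(n).
Expanding and collecting terms gives g(n) = 6n^2 + 4n - 2.
Check: g(3) = 64. ✓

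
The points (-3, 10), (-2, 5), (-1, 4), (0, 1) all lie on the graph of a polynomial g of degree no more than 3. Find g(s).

g(s) = -s^3 - 4s^2 - 6s + 1

Write g(s) = as^3 + bs^2 + cs + d. Substituting each data point gives a linear system:
  -27a + 9b - 3c + d = 10
  -8a + 4b - 2c + d = 5
  -a + b - c + d = 4
  d = 1
Solving the system yields a = -1, b = -4, c = -6, d = 1.
So g(s) = -s^3 - 4s^2 - 6s + 1.
Check: g(-3) = 10. ✓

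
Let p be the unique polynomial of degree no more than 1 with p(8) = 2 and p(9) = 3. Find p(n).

Write p(n) = an + b. Substituting each data point gives a linear system:
  8a + b = 2
  9a + b = 3
Solving the system yields a = 1, b = -6.
So p(n) = n - 6.
Check: p(8) = 2. ✓

p(n) = n - 6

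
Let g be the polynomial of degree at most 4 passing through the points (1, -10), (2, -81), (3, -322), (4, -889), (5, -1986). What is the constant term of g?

-1

Write g(s) = as^4 + bs^3 + cs^2 + ds + e. Substituting each data point gives a linear system:
  a + b + c + d + e = -10
  16a + 8b + 4c + 2d + e = -81
  81a + 27b + 9c + 3d + e = -322
  256a + 64b + 16c + 4d + e = -889
  625a + 125b + 25c + 5d + e = -1986
Solving the system yields a = -2, b = -6, c = 1, d = -2, e = -1.
So g(s) = -2s^4 - 6s^3 + s^2 - 2s - 1.
The constant term is -1.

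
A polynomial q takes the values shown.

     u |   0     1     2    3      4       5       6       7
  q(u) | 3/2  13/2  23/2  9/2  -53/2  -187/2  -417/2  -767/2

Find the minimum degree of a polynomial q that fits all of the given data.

3

Forward differences of the values at u = 0, 1, 2, 3, 4, 5, 6, 7:
  q  : 3/2  13/2  23/2  9/2  -53/2  -187/2  -417/2  -767/2
  Δ  : 5  5  -7  -31  -67  -115  -175
  Δ^2: 0  -12  -24  -36  -48  -60
  Δ^3: -12  -12  -12  -12  -12
  Δ^4: 0  0  0  0
  Δ^5: 0  0  0
  Δ^6: 0  0
  Δ^7: 0
The third differences are constant (-12) and nonzero, while all higher differences vanish, so the minimal degree is 3.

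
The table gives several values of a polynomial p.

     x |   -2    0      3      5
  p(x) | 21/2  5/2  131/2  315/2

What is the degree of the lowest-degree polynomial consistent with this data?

2

Divided differences on the nodes -2, 0, 3, 5:
  order 0: 21/2  5/2  131/2  315/2
  order 1: -4  21  46
  order 2: 5  5
  order 3: 0
The order-2 divided differences are all 5 (nonzero) and every higher order vanishes, so the data lies on a polynomial of degree exactly 2.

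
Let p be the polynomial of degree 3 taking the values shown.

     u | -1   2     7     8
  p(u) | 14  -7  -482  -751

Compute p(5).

-154

Using the Lagrange interpolation formula with nodes -1, 2, 7, 8:
  L_0(u) = (u - 2)(u - 7)(u - 8) / -216
  L_1(u) = (u + 1)(u - 7)(u - 8) / 90
  L_2(u) = (u + 1)(u - 2)(u - 8) / -40
  L_3(u) = (u + 1)(u - 2)(u - 7) / 54
Then p(u) = 14·L_0(u) - 7·L_1(u) - 482·L_2(u) - 751·L_3(u).
Expanding and collecting terms gives p(u) = -2u^3 + 5u^2 - 6u + 1.
Evaluating at u = 5: p(5) = -154.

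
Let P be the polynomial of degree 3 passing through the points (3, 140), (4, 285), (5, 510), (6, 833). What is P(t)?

P(t) = 3t^3 + 4t^2 + 6t + 5

Using the Lagrange interpolation formula with nodes 3, 4, 5, 6:
  L_0(t) = (t - 4)(t - 5)(t - 6) / -6
  L_1(t) = (t - 3)(t - 5)(t - 6) / 2
  L_2(t) = (t - 3)(t - 4)(t - 6) / -2
  L_3(t) = (t - 3)(t - 4)(t - 5) / 6
Then P(t) = 140·L_0(t) + 285·L_1(t) + 510·L_2(t) + 833·L_3(t).
Expanding and collecting terms gives P(t) = 3t^3 + 4t^2 + 6t + 5.
Check: P(6) = 833. ✓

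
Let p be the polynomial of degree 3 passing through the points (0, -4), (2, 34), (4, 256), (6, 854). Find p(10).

Using the Lagrange interpolation formula with nodes 0, 2, 4, 6:
  L_0(t) = (t - 2)(t - 4)(t - 6) / -48
  L_1(t) = t(t - 4)(t - 6) / 16
  L_2(t) = t(t - 2)(t - 6) / -16
  L_3(t) = t(t - 2)(t - 4) / 48
Then p(t) = -4·L_0(t) + 34·L_1(t) + 256·L_2(t) + 854·L_3(t).
Expanding and collecting terms gives p(t) = 4t^3 - t^2 + 5t - 4.
Evaluating at t = 10: p(10) = 3946.

3946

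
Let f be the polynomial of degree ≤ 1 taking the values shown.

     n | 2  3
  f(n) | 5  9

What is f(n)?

f(n) = 4n - 3

Using the Lagrange interpolation formula with nodes 2, 3:
  L_0(n) = (n - 3) / -1
  L_1(n) = (n - 2) / 1
Then f(n) = 5·L_0(n) + 9·L_1(n).
Expanding and collecting terms gives f(n) = 4n - 3.
Check: f(2) = 5. ✓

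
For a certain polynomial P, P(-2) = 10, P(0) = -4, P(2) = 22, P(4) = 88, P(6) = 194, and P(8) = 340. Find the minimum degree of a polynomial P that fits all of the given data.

Forward differences of the values at s = -2, 0, 2, 4, 6, 8:
  P  : 10  -4  22  88  194  340
  Δ  : -14  26  66  106  146
  Δ^2: 40  40  40  40
  Δ^3: 0  0  0
  Δ^4: 0  0
  Δ^5: 0
The second differences are constant (40) and nonzero, while all higher differences vanish, so the minimal degree is 2.

2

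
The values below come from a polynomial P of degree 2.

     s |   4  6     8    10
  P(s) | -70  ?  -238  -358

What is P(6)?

The 3 known points determine the degree-2 polynomial uniquely.
Write P(s) = as^2 + bs + c. Substituting each data point gives a linear system:
  16a + 4b + c = -70
  64a + 8b + c = -238
  100a + 10b + c = -358
Solving the system yields a = -3, b = -6, c = 2.
So P(s) = -3s² - 6s + 2.
Then P(6) = -142.

-142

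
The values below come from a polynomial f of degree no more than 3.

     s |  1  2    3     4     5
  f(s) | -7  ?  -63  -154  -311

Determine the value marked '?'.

-20

On equispaced nodes a degree-3 polynomial has vanishing fourth forward difference, so
  f(1) - 4·f(2) + 6·f(3) - 4·f(4) + f(5) = 0.
Substituting the known values and solving for f(2):
  -4·f(2) = 80
  f(2) = -20.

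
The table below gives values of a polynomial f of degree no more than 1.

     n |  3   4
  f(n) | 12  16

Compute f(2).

Using the Lagrange interpolation formula with nodes 3, 4:
  L_0(n) = (n - 4) / -1
  L_1(n) = (n - 3) / 1
Then f(n) = 12·L_0(n) + 16·L_1(n).
Expanding and collecting terms gives f(n) = 4n.
Evaluating at n = 2: f(2) = 8.

8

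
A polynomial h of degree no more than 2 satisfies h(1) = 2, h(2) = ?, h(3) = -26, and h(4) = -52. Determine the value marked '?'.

-8

The 3 known points determine the degree-2 polynomial uniquely.
Write h(s) = as^2 + bs + c. Substituting each data point gives a linear system:
  a + b + c = 2
  9a + 3b + c = -26
  16a + 4b + c = -52
Solving the system yields a = -4, b = 2, c = 4.
So h(s) = -4s² + 2s + 4.
Then h(2) = -8.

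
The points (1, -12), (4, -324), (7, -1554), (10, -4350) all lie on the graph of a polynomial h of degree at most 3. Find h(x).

h(x) = -4x^3 - 3x^2 - 5x

Using the Lagrange interpolation formula with nodes 1, 4, 7, 10:
  L_0(x) = (x - 4)(x - 7)(x - 10) / -162
  L_1(x) = (x - 1)(x - 7)(x - 10) / 54
  L_2(x) = (x - 1)(x - 4)(x - 10) / -54
  L_3(x) = (x - 1)(x - 4)(x - 7) / 162
Then h(x) = -12·L_0(x) - 324·L_1(x) - 1554·L_2(x) - 4350·L_3(x).
Expanding and collecting terms gives h(x) = -4x^3 - 3x^2 - 5x.
Check: h(1) = -12. ✓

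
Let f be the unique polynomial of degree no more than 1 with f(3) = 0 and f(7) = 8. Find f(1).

Write f(x) = ax + b. Substituting each data point gives a linear system:
  3a + b = 0
  7a + b = 8
Solving the system yields a = 2, b = -6.
So f(x) = 2x - 6.
Then f(1) = -4.

-4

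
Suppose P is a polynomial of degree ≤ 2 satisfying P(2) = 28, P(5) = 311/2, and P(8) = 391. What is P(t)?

P(t) = 6t^2 + (1/2)t + 3

Write P(t) = at^2 + bt + c. Substituting each data point gives a linear system:
  4a + 2b + c = 28
  25a + 5b + c = 311/2
  64a + 8b + c = 391
Solving the system yields a = 6, b = 1/2, c = 3.
So P(t) = 6t^2 + (1/2)t + 3.
Check: P(8) = 391. ✓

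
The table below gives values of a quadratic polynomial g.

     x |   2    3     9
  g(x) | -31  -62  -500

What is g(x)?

g(x) = -6x^2 - x - 5

Using the Lagrange interpolation formula with nodes 2, 3, 9:
  L_0(x) = (x - 3)(x - 9) / 7
  L_1(x) = (x - 2)(x - 9) / -6
  L_2(x) = (x - 2)(x - 3) / 42
Then g(x) = -31·L_0(x) - 62·L_1(x) - 500·L_2(x).
Expanding and collecting terms gives g(x) = -6x^2 - x - 5.
Check: g(9) = -500. ✓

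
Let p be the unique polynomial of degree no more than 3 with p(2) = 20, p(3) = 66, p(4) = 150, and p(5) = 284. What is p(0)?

Forward differences of the values at n = 2, 3, 4, 5:
  p  : 20  66  150  284
  Δ  : 46  84  134
  Δ^2: 38  50
  Δ^3: 12
The third differences are constant, confirming degree 3.
Interpolating (Newton forward form) and evaluating at n = 0 gives p(0) = -6.

-6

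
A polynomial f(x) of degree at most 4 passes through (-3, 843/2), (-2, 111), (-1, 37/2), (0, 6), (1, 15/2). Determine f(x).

f(x) = 3x^4 - 5x^3 + 4x^2 - (1/2)x + 6

Write f(x) = ax^4 + bx^3 + cx^2 + dx + e. Substituting each data point gives a linear system:
  81a - 27b + 9c - 3d + e = 843/2
  16a - 8b + 4c - 2d + e = 111
  a - b + c - d + e = 37/2
  e = 6
  a + b + c + d + e = 15/2
Solving the system yields a = 3, b = -5, c = 4, d = -1/2, e = 6.
So f(x) = 3x^4 - 5x^3 + 4x^2 - (1/2)x + 6.
Check: f(1) = 15/2. ✓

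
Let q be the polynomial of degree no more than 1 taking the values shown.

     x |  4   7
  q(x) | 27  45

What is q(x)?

Write q(x) = ax + b. Substituting each data point gives a linear system:
  4a + b = 27
  7a + b = 45
Solving the system yields a = 6, b = 3.
So q(x) = 6x + 3.
Check: q(4) = 27. ✓

q(x) = 6x + 3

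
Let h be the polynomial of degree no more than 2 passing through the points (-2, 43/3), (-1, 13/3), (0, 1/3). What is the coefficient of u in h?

-1

Write h(u) = au^2 + bu + c. Substituting each data point gives a linear system:
  4a - 2b + c = 43/3
  a - b + c = 13/3
  c = 1/3
Solving the system yields a = 3, b = -1, c = 1/3.
So h(u) = 3u² - u + 1/3.
The coefficient of u is -1.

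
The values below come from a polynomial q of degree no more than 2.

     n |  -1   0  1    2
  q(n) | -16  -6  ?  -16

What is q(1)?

On equispaced nodes a degree-2 polynomial has vanishing third forward difference, so
  - q(-1) + 3·q(0) - 3·q(1) + q(2) = 0.
Substituting the known values and solving for q(1):
  -3·q(1) = 18
  q(1) = -6.

-6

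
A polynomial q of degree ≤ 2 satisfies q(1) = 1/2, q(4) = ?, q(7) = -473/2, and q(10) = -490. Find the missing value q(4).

On equispaced nodes a degree-2 polynomial has vanishing third forward difference, so
  - q(1) + 3·q(4) - 3·q(7) + q(10) = 0.
Substituting the known values and solving for q(4):
  3·q(4) = -219
  q(4) = -73.

-73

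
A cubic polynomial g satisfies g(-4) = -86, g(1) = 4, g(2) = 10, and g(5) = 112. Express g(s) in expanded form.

Write g(s) = as^3 + bs^2 + cs + d. Substituting each data point gives a linear system:
  -64a + 16b - 4c + d = -86
  a + b + c + d = 4
  8a + 4b + 2c + d = 10
  125a + 25b + 5c + d = 112
Solving the system yields a = 1, b = -1, c = 2, d = 2.
So g(s) = s³ - s² + 2s + 2.
Check: g(2) = 10. ✓

g(s) = s^3 - s^2 + 2s + 2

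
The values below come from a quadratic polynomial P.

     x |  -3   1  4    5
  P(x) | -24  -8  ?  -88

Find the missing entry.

-59

The 3 known points determine the degree-2 polynomial uniquely.
Write P(x) = ax^2 + bx + c. Substituting each data point gives a linear system:
  9a - 3b + c = -24
  a + b + c = -8
  25a + 5b + c = -88
Solving the system yields a = -3, b = -2, c = -3.
So P(x) = -3x² - 2x - 3.
Then P(4) = -59.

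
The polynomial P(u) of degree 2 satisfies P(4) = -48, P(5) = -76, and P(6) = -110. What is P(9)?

Forward differences of the values at u = 4, 5, 6:
  P  : -48  -76  -110
  Δ  : -28  -34
  Δ^2: -6
The second differences are constant, confirming degree 2.
Interpolating (Newton forward form) and evaluating at u = 9 gives P(9) = -248.

-248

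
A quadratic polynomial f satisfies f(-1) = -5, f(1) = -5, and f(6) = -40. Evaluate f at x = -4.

-20

Using the Lagrange interpolation formula with nodes -1, 1, 6:
  L_0(x) = (x - 1)(x - 6) / 14
  L_1(x) = (x + 1)(x - 6) / -10
  L_2(x) = (x + 1)(x - 1) / 35
Then f(x) = -5·L_0(x) - 5·L_1(x) - 40·L_2(x).
Expanding and collecting terms gives f(x) = -x^2 - 4.
Evaluating at x = -4: f(-4) = -20.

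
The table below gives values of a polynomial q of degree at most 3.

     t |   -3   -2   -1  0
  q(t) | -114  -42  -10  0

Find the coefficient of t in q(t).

5

Write q(t) = at^3 + bt^2 + ct + d. Substituting each data point gives a linear system:
  -27a + 9b - 3c + d = -114
  -8a + 4b - 2c + d = -42
  -a + b - c + d = -10
  d = 0
Solving the system yields a = 3, b = -2, c = 5, d = 0.
So q(t) = 3t^3 - 2t^2 + 5t.
The coefficient of t is 5.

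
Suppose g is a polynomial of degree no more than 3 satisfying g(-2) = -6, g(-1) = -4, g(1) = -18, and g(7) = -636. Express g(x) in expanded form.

Write g(x) = ax^3 + bx^2 + cx + d. Substituting each data point gives a linear system:
  -8a + 4b - 2c + d = -6
  -a + b - c + d = -4
  a + b + c + d = -18
  343a + 49b + 7c + d = -636
Solving the system yields a = -1, b = -5, c = -6, d = -6.
So g(x) = -x^3 - 5x^2 - 6x - 6.
Check: g(-1) = -4. ✓

g(x) = -x^3 - 5x^2 - 6x - 6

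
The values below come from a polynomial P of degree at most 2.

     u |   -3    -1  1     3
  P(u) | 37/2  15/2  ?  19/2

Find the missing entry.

The 3 known points determine the degree-2 polynomial uniquely.
Write P(u) = au^2 + bu + c. Substituting each data point gives a linear system:
  9a - 3b + c = 37/2
  a - b + c = 15/2
  9a + 3b + c = 19/2
Solving the system yields a = 1, b = -3/2, c = 5.
So P(u) = u^2 - (3/2)u + 5.
Then P(1) = 9/2.

9/2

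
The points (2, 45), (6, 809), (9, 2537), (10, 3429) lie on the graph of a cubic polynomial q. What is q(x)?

q(x) = 3x^3 + 4x^2 + 3x - 1

Write q(x) = ax^3 + bx^2 + cx + d. Substituting each data point gives a linear system:
  8a + 4b + 2c + d = 45
  216a + 36b + 6c + d = 809
  729a + 81b + 9c + d = 2537
  1000a + 100b + 10c + d = 3429
Solving the system yields a = 3, b = 4, c = 3, d = -1.
So q(x) = 3x^3 + 4x^2 + 3x - 1.
Check: q(9) = 2537. ✓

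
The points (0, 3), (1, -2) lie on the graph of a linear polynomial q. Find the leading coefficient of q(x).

Write q(x) = ax + b. Substituting each data point gives a linear system:
  b = 3
  a + b = -2
Solving the system yields a = -5, b = 3.
So q(x) = -5x + 3.
The leading coefficient is -5.

-5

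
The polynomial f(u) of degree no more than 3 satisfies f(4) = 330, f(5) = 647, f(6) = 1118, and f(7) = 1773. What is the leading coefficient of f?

Write f(u) = au^3 + bu^2 + cu + d. Substituting each data point gives a linear system:
  64a + 16b + 4c + d = 330
  125a + 25b + 5c + d = 647
  216a + 36b + 6c + d = 1118
  343a + 49b + 7c + d = 1773
Solving the system yields a = 5, b = 2, c = -6, d = 2.
So f(u) = 5u^3 + 2u^2 - 6u + 2.
The leading coefficient is 5.

5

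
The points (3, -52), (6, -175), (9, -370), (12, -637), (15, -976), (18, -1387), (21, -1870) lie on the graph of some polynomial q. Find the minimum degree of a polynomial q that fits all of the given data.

2

Forward differences of the values at u = 3, 6, 9, 12, 15, 18, 21:
  q  : -52  -175  -370  -637  -976  -1387  -1870
  Δ  : -123  -195  -267  -339  -411  -483
  Δ^2: -72  -72  -72  -72  -72
  Δ^3: 0  0  0  0
  Δ^4: 0  0  0
  Δ^5: 0  0
  Δ^6: 0
The second differences are constant (-72) and nonzero, while all higher differences vanish, so the minimal degree is 2.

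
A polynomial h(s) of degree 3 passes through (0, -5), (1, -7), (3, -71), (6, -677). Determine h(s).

h(s) = -4s^3 + 6s^2 - 4s - 5

Write h(s) = as^3 + bs^2 + cs + d. Substituting each data point gives a linear system:
  d = -5
  a + b + c + d = -7
  27a + 9b + 3c + d = -71
  216a + 36b + 6c + d = -677
Solving the system yields a = -4, b = 6, c = -4, d = -5.
So h(s) = -4s^3 + 6s^2 - 4s - 5.
Check: h(1) = -7. ✓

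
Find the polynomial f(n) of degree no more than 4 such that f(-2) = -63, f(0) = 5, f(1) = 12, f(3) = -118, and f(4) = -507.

f(n) = -3n^4 + 3n^3 + 3n^2 + 4n + 5

Write f(n) = an^4 + bn^3 + cn^2 + dn + e. Substituting each data point gives a linear system:
  16a - 8b + 4c - 2d + e = -63
  e = 5
  a + b + c + d + e = 12
  81a + 27b + 9c + 3d + e = -118
  256a + 64b + 16c + 4d + e = -507
Solving the system yields a = -3, b = 3, c = 3, d = 4, e = 5.
So f(n) = -3n^4 + 3n^3 + 3n^2 + 4n + 5.
Check: f(1) = 12. ✓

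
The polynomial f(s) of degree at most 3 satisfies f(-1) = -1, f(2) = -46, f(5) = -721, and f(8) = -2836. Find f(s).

f(s) = -5s^3 - 5s^2 + 5s + 4

Write f(s) = as^3 + bs^2 + cs + d. Substituting each data point gives a linear system:
  -a + b - c + d = -1
  8a + 4b + 2c + d = -46
  125a + 25b + 5c + d = -721
  512a + 64b + 8c + d = -2836
Solving the system yields a = -5, b = -5, c = 5, d = 4.
So f(s) = -5s^3 - 5s^2 + 5s + 4.
Check: f(5) = -721. ✓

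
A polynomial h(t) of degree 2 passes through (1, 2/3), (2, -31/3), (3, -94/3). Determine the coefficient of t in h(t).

Write h(t) = at^2 + bt + c. Substituting each data point gives a linear system:
  a + b + c = 2/3
  4a + 2b + c = -31/3
  9a + 3b + c = -94/3
Solving the system yields a = -5, b = 4, c = 5/3.
So h(t) = -5t^2 + 4t + 5/3.
The coefficient of t is 4.

4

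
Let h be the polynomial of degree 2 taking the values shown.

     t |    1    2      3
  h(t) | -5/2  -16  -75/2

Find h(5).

Write h(t) = at^2 + bt + c. Substituting each data point gives a linear system:
  a + b + c = -5/2
  4a + 2b + c = -16
  9a + 3b + c = -75/2
Solving the system yields a = -4, b = -3/2, c = 3.
So h(t) = -4t² - (3/2)t + 3.
Then h(5) = -209/2.

-209/2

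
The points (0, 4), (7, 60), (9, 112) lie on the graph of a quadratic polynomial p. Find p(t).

Write p(t) = at^2 + bt + c. Substituting each data point gives a linear system:
  c = 4
  49a + 7b + c = 60
  81a + 9b + c = 112
Solving the system yields a = 2, b = -6, c = 4.
So p(t) = 2t^2 - 6t + 4.
Check: p(0) = 4. ✓

p(t) = 2t^2 - 6t + 4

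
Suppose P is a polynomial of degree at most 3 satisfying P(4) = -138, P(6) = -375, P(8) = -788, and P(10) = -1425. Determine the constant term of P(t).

0

Write P(t) = at^3 + bt^2 + ct + d. Substituting each data point gives a linear system:
  64a + 16b + 4c + d = -138
  216a + 36b + 6c + d = -375
  512a + 64b + 8c + d = -788
  1000a + 100b + 10c + d = -1425
Solving the system yields a = -1, b = -4, c = -5/2, d = 0.
So P(t) = -t³ - 4t² - (5/2)t.
The constant term is 0.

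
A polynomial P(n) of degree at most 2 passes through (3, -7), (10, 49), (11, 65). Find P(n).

P(n) = n^2 - 5n - 1

Write P(n) = an^2 + bn + c. Substituting each data point gives a linear system:
  9a + 3b + c = -7
  100a + 10b + c = 49
  121a + 11b + c = 65
Solving the system yields a = 1, b = -5, c = -1.
So P(n) = n^2 - 5n - 1.
Check: P(3) = -7. ✓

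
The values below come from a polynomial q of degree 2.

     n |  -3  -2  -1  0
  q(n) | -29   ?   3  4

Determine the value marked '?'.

The 3 known points determine the degree-2 polynomial uniquely.
Write q(n) = an^2 + bn + c. Substituting each data point gives a linear system:
  9a - 3b + c = -29
  a - b + c = 3
  c = 4
Solving the system yields a = -5, b = -4, c = 4.
So q(n) = -5n² - 4n + 4.
Then q(-2) = -8.

-8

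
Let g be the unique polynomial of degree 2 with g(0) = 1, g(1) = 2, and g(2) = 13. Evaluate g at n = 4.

Write g(n) = an^2 + bn + c. Substituting each data point gives a linear system:
  c = 1
  a + b + c = 2
  4a + 2b + c = 13
Solving the system yields a = 5, b = -4, c = 1.
So g(n) = 5n² - 4n + 1.
Then g(4) = 65.

65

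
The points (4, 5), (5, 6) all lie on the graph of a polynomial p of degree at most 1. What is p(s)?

Write p(s) = as + b. Substituting each data point gives a linear system:
  4a + b = 5
  5a + b = 6
Solving the system yields a = 1, b = 1.
So p(s) = s + 1.
Check: p(4) = 5. ✓

p(s) = s + 1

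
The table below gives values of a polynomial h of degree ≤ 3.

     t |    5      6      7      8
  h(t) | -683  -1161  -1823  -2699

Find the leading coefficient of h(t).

-5

Write h(t) = at^3 + bt^2 + ct + d. Substituting each data point gives a linear system:
  125a + 25b + 5c + d = -683
  216a + 36b + 6c + d = -1161
  343a + 49b + 7c + d = -1823
  512a + 64b + 8c + d = -2699
Solving the system yields a = -5, b = -2, c = -1, d = -3.
So h(t) = -5t^3 - 2t^2 - t - 3.
The leading coefficient is -5.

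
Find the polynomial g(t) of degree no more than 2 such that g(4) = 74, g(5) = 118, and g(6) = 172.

g(t) = 5t^2 - t - 2

Write g(t) = at^2 + bt + c. Substituting each data point gives a linear system:
  16a + 4b + c = 74
  25a + 5b + c = 118
  36a + 6b + c = 172
Solving the system yields a = 5, b = -1, c = -2.
So g(t) = 5t^2 - t - 2.
Check: g(4) = 74. ✓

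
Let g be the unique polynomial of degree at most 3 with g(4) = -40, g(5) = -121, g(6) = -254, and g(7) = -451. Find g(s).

Using the Lagrange interpolation formula with nodes 4, 5, 6, 7:
  L_0(s) = (s - 5)(s - 6)(s - 7) / -6
  L_1(s) = (s - 4)(s - 6)(s - 7) / 2
  L_2(s) = (s - 4)(s - 5)(s - 7) / -2
  L_3(s) = (s - 4)(s - 5)(s - 6) / 6
Then g(s) = -40·L_0(s) - 121·L_1(s) - 254·L_2(s) - 451·L_3(s).
Expanding and collecting terms gives g(s) = -2s^3 + 4s^2 + 5s + 4.
Check: g(6) = -254. ✓

g(s) = -2s^3 + 4s^2 + 5s + 4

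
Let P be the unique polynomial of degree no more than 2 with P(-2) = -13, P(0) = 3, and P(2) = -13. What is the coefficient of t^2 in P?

Write P(t) = at^2 + bt + c. Substituting each data point gives a linear system:
  4a - 2b + c = -13
  c = 3
  4a + 2b + c = -13
Solving the system yields a = -4, b = 0, c = 3.
So P(t) = -4t^2 + 3.
The leading coefficient is -4.

-4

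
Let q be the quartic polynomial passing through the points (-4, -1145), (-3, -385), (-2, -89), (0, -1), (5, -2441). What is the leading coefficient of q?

Write q(x) = ax^4 + bx^3 + cx^2 + dx + e. Substituting each data point gives a linear system:
  256a - 64b + 16c - 4d + e = -1145
  81a - 27b + 9c - 3d + e = -385
  16a - 8b + 4c - 2d + e = -89
  e = -1
  625a + 125b + 25c + 5d + e = -2441
Solving the system yields a = -4, b = 1, c = -3, d = 2, e = -1.
So q(x) = -4x^4 + x^3 - 3x^2 + 2x - 1.
The leading coefficient is -4.

-4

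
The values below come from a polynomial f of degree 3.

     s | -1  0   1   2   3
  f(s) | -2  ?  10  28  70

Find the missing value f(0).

On equispaced nodes a degree-3 polynomial has vanishing fourth forward difference, so
  f(-1) - 4·f(0) + 6·f(1) - 4·f(2) + f(3) = 0.
Substituting the known values and solving for f(0):
  -4·f(0) = -16
  f(0) = 4.

4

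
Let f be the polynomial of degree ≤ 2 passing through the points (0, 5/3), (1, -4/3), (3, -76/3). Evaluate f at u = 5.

Write f(u) = au^2 + bu + c. Substituting each data point gives a linear system:
  c = 5/3
  a + b + c = -4/3
  9a + 3b + c = -76/3
Solving the system yields a = -3, b = 0, c = 5/3.
So f(u) = -3u² + 5/3.
Then f(5) = -220/3.

-220/3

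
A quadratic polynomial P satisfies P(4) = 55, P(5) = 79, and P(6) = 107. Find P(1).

Write P(n) = an^2 + bn + c. Substituting each data point gives a linear system:
  16a + 4b + c = 55
  25a + 5b + c = 79
  36a + 6b + c = 107
Solving the system yields a = 2, b = 6, c = -1.
So P(n) = 2n^2 + 6n - 1.
Then P(1) = 7.

7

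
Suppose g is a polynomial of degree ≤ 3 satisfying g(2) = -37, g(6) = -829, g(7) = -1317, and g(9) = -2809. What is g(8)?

Using the Lagrange interpolation formula with nodes 2, 6, 7, 9:
  L_0(n) = (n - 6)(n - 7)(n - 9) / -140
  L_1(n) = (n - 2)(n - 7)(n - 9) / 12
  L_2(n) = (n - 2)(n - 6)(n - 9) / -10
  L_3(n) = (n - 2)(n - 6)(n - 7) / 42
Then g(n) = -37·L_0(n) - 829·L_1(n) - 1317·L_2(n) - 2809·L_3(n).
Expanding and collecting terms gives g(n) = -4n^3 + 2n^2 - 6n - 1.
Evaluating at n = 8: g(8) = -1969.

-1969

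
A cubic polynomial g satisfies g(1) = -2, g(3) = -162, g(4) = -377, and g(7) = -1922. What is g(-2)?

13

Write g(s) = as^3 + bs^2 + cs + d. Substituting each data point gives a linear system:
  a + b + c + d = -2
  27a + 9b + 3c + d = -162
  64a + 16b + 4c + d = -377
  343a + 49b + 7c + d = -1922
Solving the system yields a = -5, b = -5, c = 5, d = 3.
So g(s) = -5s^3 - 5s^2 + 5s + 3.
Then g(-2) = 13.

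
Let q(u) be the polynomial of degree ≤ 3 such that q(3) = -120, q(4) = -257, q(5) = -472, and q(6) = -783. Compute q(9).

-2472

Using the Lagrange interpolation formula with nodes 3, 4, 5, 6:
  L_0(u) = (u - 4)(u - 5)(u - 6) / -6
  L_1(u) = (u - 3)(u - 5)(u - 6) / 2
  L_2(u) = (u - 3)(u - 4)(u - 6) / -2
  L_3(u) = (u - 3)(u - 4)(u - 5) / 6
Then q(u) = -120·L_0(u) - 257·L_1(u) - 472·L_2(u) - 783·L_3(u).
Expanding and collecting terms gives q(u) = -3u^3 - 3u^2 - 5u + 3.
Evaluating at u = 9: q(9) = -2472.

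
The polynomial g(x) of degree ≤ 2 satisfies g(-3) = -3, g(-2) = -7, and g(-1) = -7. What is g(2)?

17

Using the Lagrange interpolation formula with nodes -3, -2, -1:
  L_0(x) = (x + 2)(x + 1) / 2
  L_1(x) = (x + 3)(x + 1) / -1
  L_2(x) = (x + 3)(x + 2) / 2
Then g(x) = -3·L_0(x) - 7·L_1(x) - 7·L_2(x).
Expanding and collecting terms gives g(x) = 2x² + 6x - 3.
Evaluating at x = 2: g(2) = 17.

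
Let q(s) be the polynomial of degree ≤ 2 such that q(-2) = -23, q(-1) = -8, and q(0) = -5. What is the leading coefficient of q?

Write q(s) = as^2 + bs + c. Substituting each data point gives a linear system:
  4a - 2b + c = -23
  a - b + c = -8
  c = -5
Solving the system yields a = -6, b = -3, c = -5.
So q(s) = -6s^2 - 3s - 5.
The leading coefficient is -6.

-6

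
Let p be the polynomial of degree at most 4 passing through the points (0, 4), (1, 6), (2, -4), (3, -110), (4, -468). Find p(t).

p(t) = -3t^4 + 4t^3 + 3t^2 - 2t + 4

Write p(t) = at^4 + bt^3 + ct^2 + dt + e. Substituting each data point gives a linear system:
  e = 4
  a + b + c + d + e = 6
  16a + 8b + 4c + 2d + e = -4
  81a + 27b + 9c + 3d + e = -110
  256a + 64b + 16c + 4d + e = -468
Solving the system yields a = -3, b = 4, c = 3, d = -2, e = 4.
So p(t) = -3t^4 + 4t^3 + 3t^2 - 2t + 4.
Check: p(1) = 6. ✓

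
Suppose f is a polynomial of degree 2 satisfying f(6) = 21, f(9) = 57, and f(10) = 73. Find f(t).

Write f(t) = at^2 + bt + c. Substituting each data point gives a linear system:
  36a + 6b + c = 21
  81a + 9b + c = 57
  100a + 10b + c = 73
Solving the system yields a = 1, b = -3, c = 3.
So f(t) = t^2 - 3t + 3.
Check: f(9) = 57. ✓

f(t) = t^2 - 3t + 3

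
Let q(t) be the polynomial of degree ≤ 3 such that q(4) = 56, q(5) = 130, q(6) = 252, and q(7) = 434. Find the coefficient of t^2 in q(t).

-6

Write q(t) = at^3 + bt^2 + ct + d. Substituting each data point gives a linear system:
  64a + 16b + 4c + d = 56
  125a + 25b + 5c + d = 130
  216a + 36b + 6c + d = 252
  343a + 49b + 7c + d = 434
Solving the system yields a = 2, b = -6, c = 6, d = 0.
So q(t) = 2t³ - 6t² + 6t.
The coefficient of t^2 is -6.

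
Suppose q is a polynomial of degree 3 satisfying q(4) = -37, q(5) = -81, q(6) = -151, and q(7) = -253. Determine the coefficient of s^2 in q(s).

Write q(s) = as^3 + bs^2 + cs + d. Substituting each data point gives a linear system:
  64a + 16b + 4c + d = -37
  125a + 25b + 5c + d = -81
  216a + 36b + 6c + d = -151
  343a + 49b + 7c + d = -253
Solving the system yields a = -1, b = 2, c = -1, d = -1.
So q(s) = -s^3 + 2s^2 - s - 1.
The coefficient of s^2 is 2.

2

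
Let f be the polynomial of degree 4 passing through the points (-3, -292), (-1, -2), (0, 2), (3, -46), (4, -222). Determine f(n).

f(n) = -2n^4 + 5n^3 - n^2 - 4n + 2

Write f(n) = an^4 + bn^3 + cn^2 + dn + e. Substituting each data point gives a linear system:
  81a - 27b + 9c - 3d + e = -292
  a - b + c - d + e = -2
  e = 2
  81a + 27b + 9c + 3d + e = -46
  256a + 64b + 16c + 4d + e = -222
Solving the system yields a = -2, b = 5, c = -1, d = -4, e = 2.
So f(n) = -2n^4 + 5n^3 - n^2 - 4n + 2.
Check: f(-1) = -2. ✓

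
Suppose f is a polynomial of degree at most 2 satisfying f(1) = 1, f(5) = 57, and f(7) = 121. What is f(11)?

321

Using the Lagrange interpolation formula with nodes 1, 5, 7:
  L_0(n) = (n - 5)(n - 7) / 24
  L_1(n) = (n - 1)(n - 7) / -8
  L_2(n) = (n - 1)(n - 5) / 12
Then f(n) = 1·L_0(n) + 57·L_1(n) + 121·L_2(n).
Expanding and collecting terms gives f(n) = 3n^2 - 4n + 2.
Evaluating at n = 11: f(11) = 321.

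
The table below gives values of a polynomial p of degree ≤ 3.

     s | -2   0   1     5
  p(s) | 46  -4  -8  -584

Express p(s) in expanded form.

p(s) = -5s^3 + 2s^2 - s - 4

Write p(s) = as^3 + bs^2 + cs + d. Substituting each data point gives a linear system:
  -8a + 4b - 2c + d = 46
  d = -4
  a + b + c + d = -8
  125a + 25b + 5c + d = -584
Solving the system yields a = -5, b = 2, c = -1, d = -4.
So p(s) = -5s^3 + 2s^2 - s - 4.
Check: p(1) = -8. ✓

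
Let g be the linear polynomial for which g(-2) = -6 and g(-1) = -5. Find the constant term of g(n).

Write g(n) = an + b. Substituting each data point gives a linear system:
  -2a + b = -6
  -a + b = -5
Solving the system yields a = 1, b = -4.
So g(n) = n - 4.
The constant term is -4.

-4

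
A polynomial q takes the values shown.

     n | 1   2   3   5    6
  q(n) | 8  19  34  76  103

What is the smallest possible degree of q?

Divided differences on the nodes 1, 2, 3, 5, 6:
  order 0: 8  19  34  76  103
  order 1: 11  15  21  27
  order 2: 2  2  2
  order 3: 0  0
  order 4: 0
The order-2 divided differences are all 2 (nonzero) and every higher order vanishes, so the data lies on a polynomial of degree exactly 2.

2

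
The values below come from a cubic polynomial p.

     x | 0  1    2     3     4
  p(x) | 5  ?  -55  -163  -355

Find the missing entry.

-7

On equispaced nodes a degree-3 polynomial has vanishing fourth forward difference, so
  p(0) - 4·p(1) + 6·p(2) - 4·p(3) + p(4) = 0.
Substituting the known values and solving for p(1):
  -4·p(1) = 28
  p(1) = -7.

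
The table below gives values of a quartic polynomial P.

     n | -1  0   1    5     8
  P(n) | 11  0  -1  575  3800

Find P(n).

Write P(n) = an^4 + bn^3 + cn^2 + dn + e. Substituting each data point gives a linear system:
  a - b + c - d + e = 11
  e = 0
  a + b + c + d + e = -1
  625a + 125b + 25c + 5d + e = 575
  4096a + 512b + 64c + 8d + e = 3800
Solving the system yields a = 1, b = -1, c = 4, d = -5, e = 0.
So P(n) = n^4 - n^3 + 4n^2 - 5n.
Check: P(5) = 575. ✓

P(n) = n^4 - n^3 + 4n^2 - 5n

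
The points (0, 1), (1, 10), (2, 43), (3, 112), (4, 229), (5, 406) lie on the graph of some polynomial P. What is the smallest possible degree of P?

Forward differences of the values at x = 0, 1, 2, 3, 4, 5:
  P  : 1  10  43  112  229  406
  Δ  : 9  33  69  117  177
  Δ^2: 24  36  48  60
  Δ^3: 12  12  12
  Δ^4: 0  0
  Δ^5: 0
The third differences are constant (12) and nonzero, while all higher differences vanish, so the minimal degree is 3.

3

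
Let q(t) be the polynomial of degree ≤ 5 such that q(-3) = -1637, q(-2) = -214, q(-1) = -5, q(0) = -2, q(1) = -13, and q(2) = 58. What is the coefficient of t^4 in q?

Write q(t) = at^5 + bt^4 + ct^3 + dt^2 + et + k. Substituting each data point gives a linear system:
  -243a + 81b - 27c + 9d - 3e + k = -1637
  -32a + 16b - 8c + 4d - 2e + k = -214
  -a + b - c + d - e + k = -5
  k = -2
  a + b + c + d + e + k = -13
  32a + 16b + 8c + 4d + 2e + k = 58
Solving the system yields a = 6, b = -4, c = -6, d = -3, e = -4, k = -2.
So q(t) = 6t⁵ - 4t⁴ - 6t³ - 3t² - 4t - 2.
The coefficient of t^4 is -4.

-4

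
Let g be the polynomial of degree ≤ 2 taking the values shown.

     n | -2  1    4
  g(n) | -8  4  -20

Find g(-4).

Forward differences of the values at n = -2, 1, 4:
  g  : -8  4  -20
  Δ  : 12  -24
  Δ^2: -36
The second differences are constant, confirming degree 2.
Interpolating (Newton forward form) and evaluating at n = -4 gives g(-4) = -36.

-36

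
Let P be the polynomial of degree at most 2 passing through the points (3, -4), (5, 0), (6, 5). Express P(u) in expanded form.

Using the Lagrange interpolation formula with nodes 3, 5, 6:
  L_0(u) = (u - 5)(u - 6) / 6
  L_1(u) = (u - 3)(u - 6) / -2
  L_2(u) = (u - 3)(u - 5) / 3
Then P(u) = -4·L_0(u) + 0·L_1(u) + 5·L_2(u).
Expanding and collecting terms gives P(u) = u² - 6u + 5.
Check: P(3) = -4. ✓

P(u) = u^2 - 6u + 5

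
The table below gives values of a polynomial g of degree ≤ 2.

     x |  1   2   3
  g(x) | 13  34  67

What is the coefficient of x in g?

3

Write g(x) = ax^2 + bx + c. Substituting each data point gives a linear system:
  a + b + c = 13
  4a + 2b + c = 34
  9a + 3b + c = 67
Solving the system yields a = 6, b = 3, c = 4.
So g(x) = 6x^2 + 3x + 4.
The coefficient of x is 3.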